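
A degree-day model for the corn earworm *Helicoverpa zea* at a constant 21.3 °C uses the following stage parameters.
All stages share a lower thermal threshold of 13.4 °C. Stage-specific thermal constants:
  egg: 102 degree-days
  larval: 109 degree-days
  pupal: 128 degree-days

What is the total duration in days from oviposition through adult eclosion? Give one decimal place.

42.9 days

Daily accumulation at 21.3 °C = 21.3 − 13.4 = 7.9 DD/day.
Total K = 102 + 109 + 128 = 339 DD.
Total duration = 339 / 7.9 = 42.911 ≈ 42.9 days.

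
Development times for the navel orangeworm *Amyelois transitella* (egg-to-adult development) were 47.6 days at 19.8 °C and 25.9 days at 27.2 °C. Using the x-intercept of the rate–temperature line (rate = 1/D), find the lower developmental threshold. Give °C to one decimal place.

Equal thermal constants: D₁(T₁ − T_b) = D₂(T₂ − T_b).
47.6·(19.8 − T_b) = 25.9·(27.2 − T_b)
T_b = (47.6·19.8 − 25.9·27.2) / (47.6 − 25.9) = 238.00 / 21.7 = 10.968 °C ≈ 11.0 °C.

11.0 °C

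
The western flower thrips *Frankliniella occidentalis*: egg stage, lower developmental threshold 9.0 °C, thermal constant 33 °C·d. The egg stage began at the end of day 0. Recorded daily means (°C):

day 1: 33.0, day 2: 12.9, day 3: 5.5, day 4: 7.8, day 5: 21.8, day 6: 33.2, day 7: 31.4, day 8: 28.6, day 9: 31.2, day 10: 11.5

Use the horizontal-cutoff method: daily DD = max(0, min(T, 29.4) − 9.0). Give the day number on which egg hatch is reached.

Daily DD above 9.0 °C (capped at 20.4): 20.4, 3.9, 0.0, 0.0, 12.8, 20.4, 20.4, 19.6, 20.4, 2.5.
Cumulative: 20.4, 24.3, 24.3, 24.3, 37.1, 57.5, 77.9, 97.5, 117.9, 120.4.
The total first reaches 33 DD on day 5.

day 5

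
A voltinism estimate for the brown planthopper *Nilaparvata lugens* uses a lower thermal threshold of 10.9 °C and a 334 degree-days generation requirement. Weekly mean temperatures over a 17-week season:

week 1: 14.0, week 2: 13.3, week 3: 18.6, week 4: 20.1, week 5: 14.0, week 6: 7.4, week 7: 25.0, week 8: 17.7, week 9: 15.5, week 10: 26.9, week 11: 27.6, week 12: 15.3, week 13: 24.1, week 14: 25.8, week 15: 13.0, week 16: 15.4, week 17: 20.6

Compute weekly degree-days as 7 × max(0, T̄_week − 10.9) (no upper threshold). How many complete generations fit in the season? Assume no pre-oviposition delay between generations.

Weekly DD (7 × max(0, T̄ − 10.9)): 21.7, 16.8, 53.9, 64.4, 21.7, 0.0, 98.7, 47.6, 32.2, 112.0, 116.9, 30.8, 92.4, 104.3, 14.7, 31.5, 67.9.
Season total = 927.5 DD.
Complete generations = ⌊927.5 / 334⌋ = 2.

2 generations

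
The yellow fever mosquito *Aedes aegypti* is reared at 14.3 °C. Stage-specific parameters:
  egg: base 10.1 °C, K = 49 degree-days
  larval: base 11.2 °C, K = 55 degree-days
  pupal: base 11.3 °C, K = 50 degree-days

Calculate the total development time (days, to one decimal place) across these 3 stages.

46.1 days

egg: 49 / (14.3 − 10.1) = 49 / 4.2 = 11.667 d.
larval: 55 / (14.3 − 11.2) = 55 / 3.1 = 17.742 d.
pupal: 50 / (14.3 − 11.3) = 50 / 3.0 = 16.667 d.
Sum = 46.075 ≈ 46.1 days.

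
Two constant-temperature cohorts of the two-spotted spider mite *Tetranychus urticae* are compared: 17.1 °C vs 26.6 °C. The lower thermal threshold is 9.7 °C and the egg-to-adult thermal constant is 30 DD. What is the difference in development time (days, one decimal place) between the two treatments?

2.3 days

At 17.1 °C: 30 / (17.1 − 9.7) = 30 / 7.4 = 4.054 d.
At 26.6 °C: 30 / (26.6 − 9.7) = 30 / 16.9 = 1.775 d.
Difference = |4.054 − 1.775| = 2.279 ≈ 2.3 days.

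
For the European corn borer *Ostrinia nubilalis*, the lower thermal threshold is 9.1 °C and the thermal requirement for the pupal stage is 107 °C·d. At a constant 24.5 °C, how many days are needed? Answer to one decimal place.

6.9 days

Daily accumulation = 24.5 − 9.1 = 15.4 DD/day.
Duration = 107 / 15.4 = 6.948 ≈ 6.9 days.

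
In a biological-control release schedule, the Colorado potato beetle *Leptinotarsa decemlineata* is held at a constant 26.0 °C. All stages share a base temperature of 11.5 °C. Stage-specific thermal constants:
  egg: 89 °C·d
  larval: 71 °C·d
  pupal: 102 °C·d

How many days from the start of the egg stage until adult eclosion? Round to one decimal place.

18.1 days

Daily accumulation at 26.0 °C = 26.0 − 11.5 = 14.5 DD/day.
Total K = 89 + 71 + 102 = 262 DD.
Total duration = 262 / 14.5 = 18.069 ≈ 18.1 days.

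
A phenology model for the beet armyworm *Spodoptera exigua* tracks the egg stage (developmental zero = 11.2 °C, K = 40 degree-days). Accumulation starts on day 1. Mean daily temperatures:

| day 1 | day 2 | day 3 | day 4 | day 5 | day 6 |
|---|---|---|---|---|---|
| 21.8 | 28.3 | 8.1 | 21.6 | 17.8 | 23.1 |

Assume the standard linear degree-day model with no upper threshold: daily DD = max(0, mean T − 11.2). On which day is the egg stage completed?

Daily DD above 11.2 °C: 10.6, 17.1, 0.0, 10.4, 6.6, 11.9.
Cumulative: 10.6, 27.7, 27.7, 38.1, 44.7, 56.6.
The total first reaches 40 DD on day 5.

day 5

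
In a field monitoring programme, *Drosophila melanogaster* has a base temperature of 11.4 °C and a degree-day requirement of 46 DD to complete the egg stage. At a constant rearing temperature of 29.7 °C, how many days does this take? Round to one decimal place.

2.5 days

Daily accumulation = 29.7 − 11.4 = 18.3 DD/day.
Duration = 46 / 18.3 = 2.514 ≈ 2.5 days.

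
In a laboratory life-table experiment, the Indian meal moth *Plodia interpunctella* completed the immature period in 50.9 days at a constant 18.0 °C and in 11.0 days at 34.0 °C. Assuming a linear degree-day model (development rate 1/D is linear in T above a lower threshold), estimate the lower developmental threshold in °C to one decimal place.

Linear rate model ⇒ the product D·(T − T_b) is constant across temperatures.
50.9·(18.0 − T_b) = 11.0·(34.0 − T_b)
T_b = (50.9·18.0 − 11.0·34.0) / (50.9 − 11.0) = 542.20 / 39.9 = 13.589 °C ≈ 13.6 °C.

13.6 °C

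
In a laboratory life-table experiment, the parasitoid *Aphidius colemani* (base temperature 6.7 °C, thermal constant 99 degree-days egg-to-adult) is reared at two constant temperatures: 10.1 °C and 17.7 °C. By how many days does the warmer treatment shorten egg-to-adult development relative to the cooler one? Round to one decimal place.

20.1 days

At 10.1 °C: 99 / (10.1 − 6.7) = 99 / 3.4 = 29.118 d.
At 17.7 °C: 99 / (17.7 − 6.7) = 99 / 11.0 = 9.000 d.
Difference = |29.118 − 9.000| = 20.118 ≈ 20.1 days.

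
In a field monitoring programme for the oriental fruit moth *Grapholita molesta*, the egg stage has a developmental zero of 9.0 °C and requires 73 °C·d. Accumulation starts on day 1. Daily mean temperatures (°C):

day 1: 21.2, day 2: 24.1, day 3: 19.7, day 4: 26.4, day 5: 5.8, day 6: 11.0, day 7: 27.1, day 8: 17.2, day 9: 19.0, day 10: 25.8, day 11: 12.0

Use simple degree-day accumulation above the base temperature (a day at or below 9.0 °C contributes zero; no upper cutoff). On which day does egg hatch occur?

day 7

Daily DD above 9.0 °C: 12.2, 15.1, 10.7, 17.4, 0.0, 2.0, 18.1, 8.2, 10.0, 16.8, 3.0.
Cumulative: 12.2, 27.3, 38.0, 55.4, 55.4, 57.4, 75.5, 83.7, 93.7, 110.5, 113.5.
The total first reaches 73 DD on day 7.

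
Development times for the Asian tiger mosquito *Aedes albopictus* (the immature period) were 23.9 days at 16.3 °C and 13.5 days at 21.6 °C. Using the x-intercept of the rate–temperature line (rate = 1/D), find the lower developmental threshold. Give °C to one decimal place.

9.4 °C

Under the model K = D·(T − T_b), so D₁·(T₁ − T_b) = D₂·(T₂ − T_b).
23.9·(16.3 − T_b) = 13.5·(21.6 − T_b)
T_b = (23.9·16.3 − 13.5·21.6) / (23.9 − 13.5) = 97.97 / 10.4 = 9.420 °C ≈ 9.4 °C.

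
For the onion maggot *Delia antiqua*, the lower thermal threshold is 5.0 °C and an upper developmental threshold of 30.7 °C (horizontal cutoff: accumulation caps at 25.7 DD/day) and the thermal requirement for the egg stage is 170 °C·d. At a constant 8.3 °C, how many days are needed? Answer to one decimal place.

Daily accumulation = 8.3 − 5.0 = 3.3 DD/day.
Duration = 170 / 3.3 = 51.515 ≈ 51.5 days.

51.5 days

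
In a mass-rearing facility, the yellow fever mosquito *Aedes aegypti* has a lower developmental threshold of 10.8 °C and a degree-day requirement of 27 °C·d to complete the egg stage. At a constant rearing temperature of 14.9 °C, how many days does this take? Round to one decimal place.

6.6 days

Daily accumulation = 14.9 − 10.8 = 4.1 DD/day.
Duration = 27 / 4.1 = 6.585 ≈ 6.6 days.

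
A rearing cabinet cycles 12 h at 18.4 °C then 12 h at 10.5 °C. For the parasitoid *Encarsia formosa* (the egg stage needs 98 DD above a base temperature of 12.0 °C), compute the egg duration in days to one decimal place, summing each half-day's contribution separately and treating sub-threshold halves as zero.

30.6 days

Day half: max(0, 18.4 − 12.0) × 0.5 = 6.4 × 0.5 = 3.20 DD.
Night half: max(0, 10.5 − 12.0) × 0.5 = 0.0 × 0.5 = 0.00 DD.
Per 24 h: 3.20 DD/day.
Duration = 98 / 3.20 = 30.625 ≈ 30.6 days.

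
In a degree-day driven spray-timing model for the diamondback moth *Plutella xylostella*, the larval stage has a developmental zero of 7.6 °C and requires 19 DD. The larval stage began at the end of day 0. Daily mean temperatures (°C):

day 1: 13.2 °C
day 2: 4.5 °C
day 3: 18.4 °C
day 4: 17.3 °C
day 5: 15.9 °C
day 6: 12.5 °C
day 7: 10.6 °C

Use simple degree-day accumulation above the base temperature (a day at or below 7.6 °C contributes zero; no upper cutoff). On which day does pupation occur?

Daily DD above 7.6 °C: 5.6, 0.0, 10.8, 9.7, 8.3, 4.9, 3.0.
Cumulative: 5.6, 5.6, 16.4, 26.1, 34.4, 39.3, 42.3.
The total first reaches 19 DD on day 4.

day 4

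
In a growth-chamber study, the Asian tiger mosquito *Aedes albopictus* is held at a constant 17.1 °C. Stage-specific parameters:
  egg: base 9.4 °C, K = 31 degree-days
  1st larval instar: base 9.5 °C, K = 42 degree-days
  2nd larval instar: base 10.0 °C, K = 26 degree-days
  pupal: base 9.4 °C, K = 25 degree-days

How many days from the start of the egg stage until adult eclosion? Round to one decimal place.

egg: 31 / (17.1 − 9.4) = 31 / 7.7 = 4.026 d.
1st larval instar: 42 / (17.1 − 9.5) = 42 / 7.6 = 5.526 d.
2nd larval instar: 26 / (17.1 − 10.0) = 26 / 7.1 = 3.662 d.
pupal: 25 / (17.1 − 9.4) = 25 / 7.7 = 3.247 d.
Sum = 16.461 ≈ 16.5 days.

16.5 days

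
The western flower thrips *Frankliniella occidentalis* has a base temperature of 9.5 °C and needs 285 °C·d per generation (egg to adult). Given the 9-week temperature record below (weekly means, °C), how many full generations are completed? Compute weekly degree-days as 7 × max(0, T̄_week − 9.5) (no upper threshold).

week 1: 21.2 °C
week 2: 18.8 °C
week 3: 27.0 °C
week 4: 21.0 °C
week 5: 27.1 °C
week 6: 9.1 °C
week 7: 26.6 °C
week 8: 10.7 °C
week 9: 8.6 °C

2 generations

Weekly DD (7 × max(0, T̄ − 9.5)): 81.9, 65.1, 122.5, 80.5, 123.2, 0.0, 119.7, 8.4, 0.0.
Season total = 601.3 DD.
Complete generations = ⌊601.3 / 285⌋ = 2.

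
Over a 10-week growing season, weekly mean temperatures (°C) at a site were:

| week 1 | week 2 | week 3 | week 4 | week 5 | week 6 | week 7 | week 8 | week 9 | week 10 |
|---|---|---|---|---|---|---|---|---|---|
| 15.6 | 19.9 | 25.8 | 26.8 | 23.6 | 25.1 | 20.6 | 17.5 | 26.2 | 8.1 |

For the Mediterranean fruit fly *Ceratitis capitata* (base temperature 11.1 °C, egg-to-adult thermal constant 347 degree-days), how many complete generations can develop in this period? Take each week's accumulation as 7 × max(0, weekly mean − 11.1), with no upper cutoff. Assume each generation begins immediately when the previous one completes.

2 generations

Weekly DD (7 × max(0, T̄ − 11.1)): 31.5, 61.6, 102.9, 109.9, 87.5, 98.0, 66.5, 44.8, 105.7, 0.0.
Season total = 708.4 DD.
Complete generations = ⌊708.4 / 347⌋ = 2.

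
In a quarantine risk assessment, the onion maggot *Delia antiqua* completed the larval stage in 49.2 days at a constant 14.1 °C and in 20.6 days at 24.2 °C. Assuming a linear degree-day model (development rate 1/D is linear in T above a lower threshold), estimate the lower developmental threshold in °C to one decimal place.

6.8 °C

Equal thermal constants: D₁(T₁ − T_b) = D₂(T₂ − T_b).
49.2·(14.1 − T_b) = 20.6·(24.2 − T_b)
T_b = (49.2·14.1 − 20.6·24.2) / (49.2 − 20.6) = 195.20 / 28.6 = 6.825 °C ≈ 6.8 °C.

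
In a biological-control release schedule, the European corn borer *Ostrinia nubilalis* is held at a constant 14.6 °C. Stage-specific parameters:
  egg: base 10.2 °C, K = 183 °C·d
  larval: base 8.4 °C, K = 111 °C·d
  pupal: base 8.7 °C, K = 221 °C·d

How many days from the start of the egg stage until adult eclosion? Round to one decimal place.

97.0 days

egg: 183 / (14.6 − 10.2) = 183 / 4.4 = 41.591 d.
larval: 111 / (14.6 − 8.4) = 111 / 6.2 = 17.903 d.
pupal: 221 / (14.6 − 8.7) = 221 / 5.9 = 37.458 d.
Sum = 96.952 ≈ 97.0 days.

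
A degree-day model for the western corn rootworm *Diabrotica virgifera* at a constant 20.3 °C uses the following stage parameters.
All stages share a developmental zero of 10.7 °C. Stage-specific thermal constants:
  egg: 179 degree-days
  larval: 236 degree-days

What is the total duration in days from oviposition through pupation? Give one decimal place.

43.2 days

Daily accumulation at 20.3 °C = 20.3 − 10.7 = 9.6 DD/day.
Total K = 179 + 236 = 415 DD.
Total duration = 415 / 9.6 = 43.229 ≈ 43.2 days.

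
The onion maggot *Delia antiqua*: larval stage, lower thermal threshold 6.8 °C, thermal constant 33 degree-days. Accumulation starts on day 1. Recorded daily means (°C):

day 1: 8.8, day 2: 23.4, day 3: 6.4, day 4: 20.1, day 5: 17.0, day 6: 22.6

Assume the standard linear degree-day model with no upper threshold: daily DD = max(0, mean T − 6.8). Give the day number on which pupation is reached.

day 5

Daily DD above 6.8 °C: 2.0, 16.6, 0.0, 13.3, 10.2, 15.8.
Cumulative: 2.0, 18.6, 18.6, 31.9, 42.1, 57.9.
The total first reaches 33 DD on day 5.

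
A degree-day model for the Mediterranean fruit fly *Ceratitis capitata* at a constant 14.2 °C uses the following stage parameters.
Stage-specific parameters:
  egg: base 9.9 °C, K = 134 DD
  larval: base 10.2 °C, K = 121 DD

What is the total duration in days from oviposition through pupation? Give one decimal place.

egg: 134 / (14.2 − 9.9) = 134 / 4.3 = 31.163 d.
larval: 121 / (14.2 − 10.2) = 121 / 4.0 = 30.250 d.
Sum = 61.413 ≈ 61.4 days.

61.4 days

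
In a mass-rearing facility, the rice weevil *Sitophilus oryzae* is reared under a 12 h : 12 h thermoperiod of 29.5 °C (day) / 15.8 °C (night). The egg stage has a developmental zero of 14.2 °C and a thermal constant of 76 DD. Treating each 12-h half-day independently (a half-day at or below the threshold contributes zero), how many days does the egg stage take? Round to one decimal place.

Day half: max(0, 29.5 − 14.2) × 0.5 = 15.3 × 0.5 = 7.65 DD.
Night half: max(0, 15.8 − 14.2) × 0.5 = 1.6 × 0.5 = 0.80 DD.
Per 24 h: 8.45 DD/day.
Duration = 76 / 8.45 = 8.994 ≈ 9.0 days.

9.0 days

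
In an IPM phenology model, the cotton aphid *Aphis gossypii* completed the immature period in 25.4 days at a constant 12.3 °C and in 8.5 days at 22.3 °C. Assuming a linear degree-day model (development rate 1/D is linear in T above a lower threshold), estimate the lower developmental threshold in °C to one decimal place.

7.3 °C

Under the model K = D·(T − T_b), so D₁·(T₁ − T_b) = D₂·(T₂ − T_b).
25.4·(12.3 − T_b) = 8.5·(22.3 − T_b)
T_b = (25.4·12.3 − 8.5·22.3) / (25.4 − 8.5) = 122.87 / 16.9 = 7.270 °C ≈ 7.3 °C.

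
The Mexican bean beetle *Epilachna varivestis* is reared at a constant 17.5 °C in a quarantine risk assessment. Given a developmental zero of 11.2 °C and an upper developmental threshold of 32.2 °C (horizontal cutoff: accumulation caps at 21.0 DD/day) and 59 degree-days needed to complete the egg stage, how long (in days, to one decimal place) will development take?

Daily accumulation = 17.5 − 11.2 = 6.3 DD/day.
Duration = 59 / 6.3 = 9.365 ≈ 9.4 days.

9.4 days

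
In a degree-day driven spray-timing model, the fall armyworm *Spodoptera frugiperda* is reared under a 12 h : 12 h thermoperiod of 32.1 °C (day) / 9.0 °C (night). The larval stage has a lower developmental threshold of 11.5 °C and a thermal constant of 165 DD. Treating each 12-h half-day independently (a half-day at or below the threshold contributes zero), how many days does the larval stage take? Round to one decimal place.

Day half: max(0, 32.1 − 11.5) × 0.5 = 20.6 × 0.5 = 10.30 DD.
Night half: max(0, 9.0 − 11.5) × 0.5 = 0.0 × 0.5 = 0.00 DD.
Per 24 h: 10.30 DD/day.
Duration = 165 / 10.30 = 16.019 ≈ 16.0 days.

16.0 days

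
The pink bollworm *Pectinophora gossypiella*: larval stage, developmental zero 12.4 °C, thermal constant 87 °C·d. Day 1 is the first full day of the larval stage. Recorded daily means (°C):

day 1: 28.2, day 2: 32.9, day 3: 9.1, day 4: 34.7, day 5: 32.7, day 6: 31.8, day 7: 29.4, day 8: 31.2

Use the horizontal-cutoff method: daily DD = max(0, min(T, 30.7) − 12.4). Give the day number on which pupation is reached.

day 6

Daily DD above 12.4 °C (capped at 18.3): 15.8, 18.3, 0.0, 18.3, 18.3, 18.3, 17.0, 18.3.
Cumulative: 15.8, 34.1, 34.1, 52.4, 70.7, 89.0, 106.0, 124.3.
The total first reaches 87 DD on day 6.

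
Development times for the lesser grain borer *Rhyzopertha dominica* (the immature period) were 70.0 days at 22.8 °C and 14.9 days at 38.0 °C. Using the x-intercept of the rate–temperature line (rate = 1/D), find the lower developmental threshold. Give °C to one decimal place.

Under the model K = D·(T − T_b), so D₁·(T₁ − T_b) = D₂·(T₂ − T_b).
70.0·(22.8 − T_b) = 14.9·(38.0 − T_b)
T_b = (70.0·22.8 − 14.9·38.0) / (70.0 − 14.9) = 1029.80 / 55.1 = 18.690 °C ≈ 18.7 °C.

18.7 °C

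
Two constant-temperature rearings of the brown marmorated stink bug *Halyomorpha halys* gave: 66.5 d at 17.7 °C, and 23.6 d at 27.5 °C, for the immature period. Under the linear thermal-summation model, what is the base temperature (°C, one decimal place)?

12.3 °C

Linear rate model ⇒ the product D·(T − T_b) is constant across temperatures.
66.5·(17.7 − T_b) = 23.6·(27.5 − T_b)
T_b = (66.5·17.7 − 23.6·27.5) / (66.5 − 23.6) = 528.05 / 42.9 = 12.309 °C ≈ 12.3 °C.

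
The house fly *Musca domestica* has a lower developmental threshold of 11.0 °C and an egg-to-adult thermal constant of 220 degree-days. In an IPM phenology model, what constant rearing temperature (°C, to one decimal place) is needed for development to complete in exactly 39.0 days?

16.6 °C

Required daily accumulation = 220 / 39.0 = 5.641 DD/day.
T = T_base + 5.641 = 11.0 + 5.641 = 16.641 ≈ 16.6 °C.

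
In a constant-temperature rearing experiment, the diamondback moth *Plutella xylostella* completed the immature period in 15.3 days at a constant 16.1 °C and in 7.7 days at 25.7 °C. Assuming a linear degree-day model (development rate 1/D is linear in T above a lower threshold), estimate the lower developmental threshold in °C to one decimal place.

6.4 °C

Under the model K = D·(T − T_b), so D₁·(T₁ − T_b) = D₂·(T₂ − T_b).
15.3·(16.1 − T_b) = 7.7·(25.7 − T_b)
T_b = (15.3·16.1 − 7.7·25.7) / (15.3 − 7.7) = 48.44 / 7.6 = 6.374 °C ≈ 6.4 °C.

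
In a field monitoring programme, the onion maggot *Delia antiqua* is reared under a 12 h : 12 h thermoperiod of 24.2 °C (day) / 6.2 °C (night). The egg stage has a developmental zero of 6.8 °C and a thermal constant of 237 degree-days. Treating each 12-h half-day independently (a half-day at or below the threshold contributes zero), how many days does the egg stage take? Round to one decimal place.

27.2 days

Day half: max(0, 24.2 − 6.8) × 0.5 = 17.4 × 0.5 = 8.70 DD.
Night half: max(0, 6.2 − 6.8) × 0.5 = 0.0 × 0.5 = 0.00 DD.
Per 24 h: 8.70 DD/day.
Duration = 237 / 8.70 = 27.241 ≈ 27.2 days.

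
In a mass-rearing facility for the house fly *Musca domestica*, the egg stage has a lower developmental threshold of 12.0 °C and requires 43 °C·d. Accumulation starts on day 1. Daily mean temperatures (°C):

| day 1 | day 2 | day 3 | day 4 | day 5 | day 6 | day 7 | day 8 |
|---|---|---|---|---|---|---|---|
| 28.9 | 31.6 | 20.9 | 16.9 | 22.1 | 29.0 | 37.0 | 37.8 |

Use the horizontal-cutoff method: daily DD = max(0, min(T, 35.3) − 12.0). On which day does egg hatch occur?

Daily DD above 12.0 °C (capped at 23.3): 16.9, 19.6, 8.9, 4.9, 10.1, 17.0, 23.3, 23.3.
Cumulative: 16.9, 36.5, 45.4, 50.3, 60.4, 77.4, 100.7, 124.0.
The total first reaches 43 DD on day 3.

day 3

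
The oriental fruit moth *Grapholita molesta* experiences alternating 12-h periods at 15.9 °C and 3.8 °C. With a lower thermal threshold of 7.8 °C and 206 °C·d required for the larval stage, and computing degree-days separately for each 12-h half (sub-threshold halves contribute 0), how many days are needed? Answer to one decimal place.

50.9 days

Day half: max(0, 15.9 − 7.8) × 0.5 = 8.1 × 0.5 = 4.05 DD.
Night half: max(0, 3.8 − 7.8) × 0.5 = 0.0 × 0.5 = 0.00 DD.
Per 24 h: 4.05 DD/day.
Duration = 206 / 4.05 = 50.864 ≈ 50.9 days.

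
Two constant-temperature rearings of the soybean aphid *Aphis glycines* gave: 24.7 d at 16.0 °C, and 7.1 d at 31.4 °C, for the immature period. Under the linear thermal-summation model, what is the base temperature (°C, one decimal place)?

Equal thermal constants: D₁(T₁ − T_b) = D₂(T₂ − T_b).
24.7·(16.0 − T_b) = 7.1·(31.4 − T_b)
T_b = (24.7·16.0 − 7.1·31.4) / (24.7 − 7.1) = 172.26 / 17.6 = 9.787 °C ≈ 9.8 °C.

9.8 °C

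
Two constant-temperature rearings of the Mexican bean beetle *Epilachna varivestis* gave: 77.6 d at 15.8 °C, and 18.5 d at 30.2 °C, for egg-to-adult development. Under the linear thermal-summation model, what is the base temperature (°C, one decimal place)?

11.3 °C

Linear rate model ⇒ the product D·(T − T_b) is constant across temperatures.
77.6·(15.8 − T_b) = 18.5·(30.2 − T_b)
T_b = (77.6·15.8 − 18.5·30.2) / (77.6 − 18.5) = 667.38 / 59.1 = 11.292 °C ≈ 11.3 °C.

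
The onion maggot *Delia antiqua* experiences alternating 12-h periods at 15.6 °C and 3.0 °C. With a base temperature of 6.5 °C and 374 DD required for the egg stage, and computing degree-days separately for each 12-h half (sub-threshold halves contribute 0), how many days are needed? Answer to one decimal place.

Day half: max(0, 15.6 − 6.5) × 0.5 = 9.1 × 0.5 = 4.55 DD.
Night half: max(0, 3.0 − 6.5) × 0.5 = 0.0 × 0.5 = 0.00 DD.
Per 24 h: 4.55 DD/day.
Duration = 374 / 4.55 = 82.198 ≈ 82.2 days.

82.2 days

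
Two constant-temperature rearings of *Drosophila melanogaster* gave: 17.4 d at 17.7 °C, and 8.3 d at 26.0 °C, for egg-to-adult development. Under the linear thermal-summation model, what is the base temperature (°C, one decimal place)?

10.1 °C

Equal thermal constants: D₁(T₁ − T_b) = D₂(T₂ − T_b).
17.4·(17.7 − T_b) = 8.3·(26.0 − T_b)
T_b = (17.4·17.7 − 8.3·26.0) / (17.4 − 8.3) = 92.18 / 9.1 = 10.130 °C ≈ 10.1 °C.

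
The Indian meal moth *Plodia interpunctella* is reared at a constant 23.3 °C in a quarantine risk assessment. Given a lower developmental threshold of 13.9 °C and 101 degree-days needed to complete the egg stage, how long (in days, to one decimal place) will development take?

10.7 days

Daily accumulation = 23.3 − 13.9 = 9.4 DD/day.
Duration = 101 / 9.4 = 10.745 ≈ 10.7 days.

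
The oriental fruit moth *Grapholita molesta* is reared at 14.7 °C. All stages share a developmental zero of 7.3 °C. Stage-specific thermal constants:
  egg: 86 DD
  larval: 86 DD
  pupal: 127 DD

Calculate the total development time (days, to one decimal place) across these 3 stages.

Daily accumulation at 14.7 °C = 14.7 − 7.3 = 7.4 DD/day.
Total K = 86 + 86 + 127 = 299 DD.
Total duration = 299 / 7.4 = 40.405 ≈ 40.4 days.

40.4 days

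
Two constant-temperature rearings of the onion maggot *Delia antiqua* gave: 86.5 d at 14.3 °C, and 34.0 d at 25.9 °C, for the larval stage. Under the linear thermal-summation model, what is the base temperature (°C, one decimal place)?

6.8 °C

Linear rate model ⇒ the product D·(T − T_b) is constant across temperatures.
86.5·(14.3 − T_b) = 34.0·(25.9 − T_b)
T_b = (86.5·14.3 − 34.0·25.9) / (86.5 − 34.0) = 356.35 / 52.5 = 6.788 °C ≈ 6.8 °C.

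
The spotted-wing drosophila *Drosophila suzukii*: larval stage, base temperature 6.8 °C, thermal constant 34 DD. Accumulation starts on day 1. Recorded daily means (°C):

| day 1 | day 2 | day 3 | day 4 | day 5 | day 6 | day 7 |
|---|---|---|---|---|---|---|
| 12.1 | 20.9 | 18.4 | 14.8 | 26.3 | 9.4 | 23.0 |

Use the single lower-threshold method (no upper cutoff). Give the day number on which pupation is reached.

Daily DD above 6.8 °C: 5.3, 14.1, 11.6, 8.0, 19.5, 2.6, 16.2.
Cumulative: 5.3, 19.4, 31.0, 39.0, 58.5, 61.1, 77.3.
The total first reaches 34 DD on day 4.

day 4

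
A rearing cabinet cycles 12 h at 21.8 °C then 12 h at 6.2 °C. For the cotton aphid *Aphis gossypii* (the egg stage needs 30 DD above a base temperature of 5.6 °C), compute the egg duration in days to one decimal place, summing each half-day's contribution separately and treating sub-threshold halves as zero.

Day half: max(0, 21.8 − 5.6) × 0.5 = 16.2 × 0.5 = 8.10 DD.
Night half: max(0, 6.2 − 5.6) × 0.5 = 0.6 × 0.5 = 0.30 DD.
Per 24 h: 8.40 DD/day.
Duration = 30 / 8.40 = 3.571 ≈ 3.6 days.

3.6 days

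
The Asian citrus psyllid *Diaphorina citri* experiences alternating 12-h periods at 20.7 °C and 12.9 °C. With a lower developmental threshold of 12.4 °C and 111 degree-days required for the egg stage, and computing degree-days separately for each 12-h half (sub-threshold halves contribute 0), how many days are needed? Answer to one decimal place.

Day half: max(0, 20.7 − 12.4) × 0.5 = 8.3 × 0.5 = 4.15 DD.
Night half: max(0, 12.9 − 12.4) × 0.5 = 0.5 × 0.5 = 0.25 DD.
Per 24 h: 4.40 DD/day.
Duration = 111 / 4.40 = 25.227 ≈ 25.2 days.

25.2 days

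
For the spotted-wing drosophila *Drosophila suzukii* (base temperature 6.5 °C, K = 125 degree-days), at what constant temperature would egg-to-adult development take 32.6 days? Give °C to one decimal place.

10.3 °C

Required daily accumulation = 125 / 32.6 = 3.834 DD/day.
T = T_base + 3.834 = 6.5 + 3.834 = 10.334 ≈ 10.3 °C.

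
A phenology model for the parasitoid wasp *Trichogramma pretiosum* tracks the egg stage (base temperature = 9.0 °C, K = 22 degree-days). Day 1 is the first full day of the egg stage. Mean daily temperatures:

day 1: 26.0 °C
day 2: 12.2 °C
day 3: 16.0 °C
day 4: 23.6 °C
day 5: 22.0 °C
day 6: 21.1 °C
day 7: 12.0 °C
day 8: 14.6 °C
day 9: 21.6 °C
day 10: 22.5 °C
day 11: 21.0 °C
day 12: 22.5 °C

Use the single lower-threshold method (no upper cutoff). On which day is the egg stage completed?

Daily DD above 9.0 °C: 17.0, 3.2, 7.0, 14.6, 13.0, 12.1, 3.0, 5.6, 12.6, 13.5, 12.0, 13.5.
Cumulative: 17.0, 20.2, 27.2, 41.8, 54.8, 66.9, 69.9, 75.5, 88.1, 101.6, 113.6, 127.1.
The total first reaches 22 DD on day 3.

day 3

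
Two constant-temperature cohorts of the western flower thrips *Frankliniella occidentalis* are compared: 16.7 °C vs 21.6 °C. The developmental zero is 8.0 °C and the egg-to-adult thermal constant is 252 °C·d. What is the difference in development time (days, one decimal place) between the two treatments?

10.4 days

At 16.7 °C: 252 / (16.7 − 8.0) = 252 / 8.7 = 28.966 d.
At 21.6 °C: 252 / (21.6 − 8.0) = 252 / 13.6 = 18.529 d.
Difference = |28.966 − 18.529| = 10.436 ≈ 10.4 days.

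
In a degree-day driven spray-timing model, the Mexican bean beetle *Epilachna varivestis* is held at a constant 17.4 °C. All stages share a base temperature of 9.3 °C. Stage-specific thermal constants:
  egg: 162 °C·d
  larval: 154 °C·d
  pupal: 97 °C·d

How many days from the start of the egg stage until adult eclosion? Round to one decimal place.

51.0 days

Daily accumulation at 17.4 °C = 17.4 − 9.3 = 8.1 DD/day.
Total K = 162 + 154 + 97 = 413 DD.
Total duration = 413 / 8.1 = 50.988 ≈ 51.0 days.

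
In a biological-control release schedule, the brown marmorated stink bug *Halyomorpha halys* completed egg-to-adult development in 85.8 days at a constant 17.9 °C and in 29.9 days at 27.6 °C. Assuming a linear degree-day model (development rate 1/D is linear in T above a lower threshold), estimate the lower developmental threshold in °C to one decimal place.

Linear rate model ⇒ the product D·(T − T_b) is constant across temperatures.
85.8·(17.9 − T_b) = 29.9·(27.6 − T_b)
T_b = (85.8·17.9 − 29.9·27.6) / (85.8 − 29.9) = 710.58 / 55.9 = 12.712 °C ≈ 12.7 °C.

12.7 °C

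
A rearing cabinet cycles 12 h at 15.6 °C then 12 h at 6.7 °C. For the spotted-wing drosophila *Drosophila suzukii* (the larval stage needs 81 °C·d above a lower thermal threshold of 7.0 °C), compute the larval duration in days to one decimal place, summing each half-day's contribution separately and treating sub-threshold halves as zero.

18.8 days

Day half: max(0, 15.6 − 7.0) × 0.5 = 8.6 × 0.5 = 4.30 DD.
Night half: max(0, 6.7 − 7.0) × 0.5 = 0.0 × 0.5 = 0.00 DD.
Per 24 h: 4.30 DD/day.
Duration = 81 / 4.30 = 18.837 ≈ 18.8 days.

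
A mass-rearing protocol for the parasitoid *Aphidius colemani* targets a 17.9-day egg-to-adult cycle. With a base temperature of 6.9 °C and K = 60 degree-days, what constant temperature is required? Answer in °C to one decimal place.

Required daily accumulation = 60 / 17.9 = 3.352 DD/day.
T = T_base + 3.352 = 6.9 + 3.352 = 10.252 ≈ 10.3 °C.

10.3 °C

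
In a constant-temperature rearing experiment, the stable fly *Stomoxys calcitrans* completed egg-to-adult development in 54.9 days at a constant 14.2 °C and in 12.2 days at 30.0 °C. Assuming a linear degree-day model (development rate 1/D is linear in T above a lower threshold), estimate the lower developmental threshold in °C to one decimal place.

9.7 °C

Under the model K = D·(T − T_b), so D₁·(T₁ − T_b) = D₂·(T₂ − T_b).
54.9·(14.2 − T_b) = 12.2·(30.0 − T_b)
T_b = (54.9·14.2 − 12.2·30.0) / (54.9 − 12.2) = 413.58 / 42.7 = 9.686 °C ≈ 9.7 °C.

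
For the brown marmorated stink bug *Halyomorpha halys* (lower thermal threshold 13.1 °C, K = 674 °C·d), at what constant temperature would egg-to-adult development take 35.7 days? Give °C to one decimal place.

32.0 °C

Required daily accumulation = 674 / 35.7 = 18.880 DD/day.
T = T_base + 18.880 = 13.1 + 18.880 = 31.980 ≈ 32.0 °C.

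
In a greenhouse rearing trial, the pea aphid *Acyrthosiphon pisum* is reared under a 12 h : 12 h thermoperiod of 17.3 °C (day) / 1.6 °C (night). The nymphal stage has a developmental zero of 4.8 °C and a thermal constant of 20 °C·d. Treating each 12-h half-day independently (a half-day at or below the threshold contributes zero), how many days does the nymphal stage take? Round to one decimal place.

Day half: max(0, 17.3 − 4.8) × 0.5 = 12.5 × 0.5 = 6.25 DD.
Night half: max(0, 1.6 − 4.8) × 0.5 = 0.0 × 0.5 = 0.00 DD.
Per 24 h: 6.25 DD/day.
Duration = 20 / 6.25 = 3.200 ≈ 3.2 days.

3.2 days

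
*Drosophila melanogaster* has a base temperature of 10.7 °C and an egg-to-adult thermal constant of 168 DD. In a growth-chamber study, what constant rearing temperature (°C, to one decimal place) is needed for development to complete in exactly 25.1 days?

Required daily accumulation = 168 / 25.1 = 6.693 DD/day.
T = T_base + 6.693 = 10.7 + 6.693 = 17.393 ≈ 17.4 °C.

17.4 °C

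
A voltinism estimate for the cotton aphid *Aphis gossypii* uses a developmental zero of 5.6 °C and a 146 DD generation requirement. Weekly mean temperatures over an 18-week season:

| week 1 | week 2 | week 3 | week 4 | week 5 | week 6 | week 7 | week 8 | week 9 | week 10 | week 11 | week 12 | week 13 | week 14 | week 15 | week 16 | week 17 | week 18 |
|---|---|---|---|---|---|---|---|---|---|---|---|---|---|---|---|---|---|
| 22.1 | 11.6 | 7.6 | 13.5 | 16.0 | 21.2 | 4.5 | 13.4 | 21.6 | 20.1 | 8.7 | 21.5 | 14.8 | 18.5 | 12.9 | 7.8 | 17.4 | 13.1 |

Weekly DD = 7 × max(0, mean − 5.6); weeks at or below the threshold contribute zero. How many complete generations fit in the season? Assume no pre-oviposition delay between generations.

7 generations

Weekly DD (7 × max(0, T̄ − 5.6)): 115.5, 42.0, 14.0, 55.3, 72.8, 109.2, 0.0, 54.6, 112.0, 101.5, 21.7, 111.3, 64.4, 90.3, 51.1, 15.4, 82.6, 52.5.
Season total = 1166.2 DD.
Complete generations = ⌊1166.2 / 146⌋ = 7.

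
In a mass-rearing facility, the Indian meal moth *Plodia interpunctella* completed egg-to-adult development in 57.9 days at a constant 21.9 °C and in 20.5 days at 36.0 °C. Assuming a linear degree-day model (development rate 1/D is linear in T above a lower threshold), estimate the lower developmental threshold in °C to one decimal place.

14.2 °C

Equal thermal constants: D₁(T₁ − T_b) = D₂(T₂ − T_b).
57.9·(21.9 − T_b) = 20.5·(36.0 − T_b)
T_b = (57.9·21.9 − 20.5·36.0) / (57.9 − 20.5) = 530.01 / 37.4 = 14.171 °C ≈ 14.2 °C.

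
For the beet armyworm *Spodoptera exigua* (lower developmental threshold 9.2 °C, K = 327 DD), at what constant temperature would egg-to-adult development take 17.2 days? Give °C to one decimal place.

Required daily accumulation = 327 / 17.2 = 19.012 DD/day.
T = T_base + 19.012 = 9.2 + 19.012 = 28.212 ≈ 28.2 °C.

28.2 °C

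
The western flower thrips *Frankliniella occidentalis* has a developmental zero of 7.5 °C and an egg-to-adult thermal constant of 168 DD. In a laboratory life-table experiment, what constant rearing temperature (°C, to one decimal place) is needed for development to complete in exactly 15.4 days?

Required daily accumulation = 168 / 15.4 = 10.909 DD/day.
T = T_base + 10.909 = 7.5 + 10.909 = 18.409 ≈ 18.4 °C.

18.4 °C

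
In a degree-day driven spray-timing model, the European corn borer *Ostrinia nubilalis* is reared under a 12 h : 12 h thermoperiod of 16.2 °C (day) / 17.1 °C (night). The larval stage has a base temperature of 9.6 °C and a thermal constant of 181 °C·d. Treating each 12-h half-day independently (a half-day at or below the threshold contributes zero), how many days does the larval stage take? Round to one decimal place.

25.7 days

Day half: max(0, 16.2 − 9.6) × 0.5 = 6.6 × 0.5 = 3.30 DD.
Night half: max(0, 17.1 − 9.6) × 0.5 = 7.5 × 0.5 = 3.75 DD.
Per 24 h: 7.05 DD/day.
Duration = 181 / 7.05 = 25.674 ≈ 25.7 days.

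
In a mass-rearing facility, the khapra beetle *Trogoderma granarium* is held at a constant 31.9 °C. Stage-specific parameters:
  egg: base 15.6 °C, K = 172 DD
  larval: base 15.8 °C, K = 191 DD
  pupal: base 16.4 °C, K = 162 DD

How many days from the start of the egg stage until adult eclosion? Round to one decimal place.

egg: 172 / (31.9 − 15.6) = 172 / 16.3 = 10.552 d.
larval: 191 / (31.9 − 15.8) = 191 / 16.1 = 11.863 d.
pupal: 162 / (31.9 − 16.4) = 162 / 15.5 = 10.452 d.
Sum = 32.867 ≈ 32.9 days.

32.9 days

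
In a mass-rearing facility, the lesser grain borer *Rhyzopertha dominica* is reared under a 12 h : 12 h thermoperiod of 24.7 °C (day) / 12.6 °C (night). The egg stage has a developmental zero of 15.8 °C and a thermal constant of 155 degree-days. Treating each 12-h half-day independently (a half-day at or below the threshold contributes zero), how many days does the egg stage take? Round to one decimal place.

34.8 days

Day half: max(0, 24.7 − 15.8) × 0.5 = 8.9 × 0.5 = 4.45 DD.
Night half: max(0, 12.6 − 15.8) × 0.5 = 0.0 × 0.5 = 0.00 DD.
Per 24 h: 4.45 DD/day.
Duration = 155 / 4.45 = 34.831 ≈ 34.8 days.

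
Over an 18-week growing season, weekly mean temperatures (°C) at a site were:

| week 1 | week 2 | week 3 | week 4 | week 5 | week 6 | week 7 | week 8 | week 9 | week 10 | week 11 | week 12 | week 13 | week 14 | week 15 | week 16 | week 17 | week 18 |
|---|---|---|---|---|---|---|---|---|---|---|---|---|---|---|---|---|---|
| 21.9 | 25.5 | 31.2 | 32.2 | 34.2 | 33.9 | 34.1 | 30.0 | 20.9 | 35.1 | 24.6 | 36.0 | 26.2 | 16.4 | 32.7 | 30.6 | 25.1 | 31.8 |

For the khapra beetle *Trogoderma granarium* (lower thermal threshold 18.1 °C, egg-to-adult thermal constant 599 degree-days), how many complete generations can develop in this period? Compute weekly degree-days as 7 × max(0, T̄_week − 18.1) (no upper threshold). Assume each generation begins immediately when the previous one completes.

2 generations

Weekly DD (7 × max(0, T̄ − 18.1)): 26.6, 51.8, 91.7, 98.7, 112.7, 110.6, 112.0, 83.3, 19.6, 119.0, 45.5, 125.3, 56.7, 0.0, 102.2, 87.5, 49.0, 95.9.
Season total = 1388.1 DD.
Complete generations = ⌊1388.1 / 599⌋ = 2.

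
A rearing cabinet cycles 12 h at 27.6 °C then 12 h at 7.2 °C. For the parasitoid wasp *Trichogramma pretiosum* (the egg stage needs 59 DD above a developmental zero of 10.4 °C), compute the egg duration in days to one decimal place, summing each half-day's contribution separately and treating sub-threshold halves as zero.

Day half: max(0, 27.6 − 10.4) × 0.5 = 17.2 × 0.5 = 8.60 DD.
Night half: max(0, 7.2 − 10.4) × 0.5 = 0.0 × 0.5 = 0.00 DD.
Per 24 h: 8.60 DD/day.
Duration = 59 / 8.60 = 6.860 ≈ 6.9 days.

6.9 days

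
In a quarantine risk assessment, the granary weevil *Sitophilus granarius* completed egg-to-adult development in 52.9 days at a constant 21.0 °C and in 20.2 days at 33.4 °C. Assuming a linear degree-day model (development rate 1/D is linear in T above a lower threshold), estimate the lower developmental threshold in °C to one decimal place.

Equal thermal constants: D₁(T₁ − T_b) = D₂(T₂ − T_b).
52.9·(21.0 − T_b) = 20.2·(33.4 − T_b)
T_b = (52.9·21.0 − 20.2·33.4) / (52.9 − 20.2) = 436.22 / 32.7 = 13.340 °C ≈ 13.3 °C.

13.3 °C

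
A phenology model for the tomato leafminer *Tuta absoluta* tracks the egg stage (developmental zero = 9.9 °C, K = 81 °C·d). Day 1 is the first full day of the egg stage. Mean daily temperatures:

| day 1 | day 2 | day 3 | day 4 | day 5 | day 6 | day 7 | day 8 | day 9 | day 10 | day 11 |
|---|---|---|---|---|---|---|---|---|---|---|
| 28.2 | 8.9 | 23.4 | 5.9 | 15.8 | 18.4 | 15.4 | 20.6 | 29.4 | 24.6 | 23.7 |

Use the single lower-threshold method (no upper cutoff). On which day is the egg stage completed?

day 9

Daily DD above 9.9 °C: 18.3, 0.0, 13.5, 0.0, 5.9, 8.5, 5.5, 10.7, 19.5, 14.7, 13.8.
Cumulative: 18.3, 18.3, 31.8, 31.8, 37.7, 46.2, 51.7, 62.4, 81.9, 96.6, 110.4.
The total first reaches 81 DD on day 9.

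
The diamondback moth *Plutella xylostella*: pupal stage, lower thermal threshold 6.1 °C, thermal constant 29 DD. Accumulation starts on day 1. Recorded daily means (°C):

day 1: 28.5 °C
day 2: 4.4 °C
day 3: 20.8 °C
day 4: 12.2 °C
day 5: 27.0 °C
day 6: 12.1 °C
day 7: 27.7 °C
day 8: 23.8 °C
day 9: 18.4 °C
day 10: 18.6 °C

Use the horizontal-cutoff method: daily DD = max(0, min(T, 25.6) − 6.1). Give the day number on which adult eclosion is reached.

day 3

Daily DD above 6.1 °C (capped at 19.5): 19.5, 0.0, 14.7, 6.1, 19.5, 6.0, 19.5, 17.7, 12.3, 12.5.
Cumulative: 19.5, 19.5, 34.2, 40.3, 59.8, 65.8, 85.3, 103.0, 115.3, 127.8.
The total first reaches 29 DD on day 3.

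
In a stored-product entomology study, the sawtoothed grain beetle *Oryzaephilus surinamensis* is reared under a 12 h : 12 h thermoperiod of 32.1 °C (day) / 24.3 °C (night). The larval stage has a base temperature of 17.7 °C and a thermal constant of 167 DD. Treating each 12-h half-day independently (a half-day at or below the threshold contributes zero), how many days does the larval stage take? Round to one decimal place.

15.9 days

Day half: max(0, 32.1 − 17.7) × 0.5 = 14.4 × 0.5 = 7.20 DD.
Night half: max(0, 24.3 − 17.7) × 0.5 = 6.6 × 0.5 = 3.30 DD.
Per 24 h: 10.50 DD/day.
Duration = 167 / 10.50 = 15.905 ≈ 15.9 days.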